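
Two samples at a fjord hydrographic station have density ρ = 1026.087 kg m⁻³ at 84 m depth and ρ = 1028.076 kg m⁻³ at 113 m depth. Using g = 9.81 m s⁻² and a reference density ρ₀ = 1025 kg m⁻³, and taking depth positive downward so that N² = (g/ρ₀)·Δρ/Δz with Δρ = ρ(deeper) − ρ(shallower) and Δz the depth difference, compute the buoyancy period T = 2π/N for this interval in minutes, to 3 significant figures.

4.09 min

Δρ = 1028.076 − 1026.087 = 1.989 kg m⁻³ over Δz = 113 − 84 = 29 m.
N² = (9.81/1025) × (1.989/29) = 6.5642 × 10⁻⁴ s⁻².
N = √(6.5642 × 10⁻⁴) = 0.025621 rad s⁻¹, so T = 2π/N = 245.24 s = 4.0873 min ≈ 4.09 min.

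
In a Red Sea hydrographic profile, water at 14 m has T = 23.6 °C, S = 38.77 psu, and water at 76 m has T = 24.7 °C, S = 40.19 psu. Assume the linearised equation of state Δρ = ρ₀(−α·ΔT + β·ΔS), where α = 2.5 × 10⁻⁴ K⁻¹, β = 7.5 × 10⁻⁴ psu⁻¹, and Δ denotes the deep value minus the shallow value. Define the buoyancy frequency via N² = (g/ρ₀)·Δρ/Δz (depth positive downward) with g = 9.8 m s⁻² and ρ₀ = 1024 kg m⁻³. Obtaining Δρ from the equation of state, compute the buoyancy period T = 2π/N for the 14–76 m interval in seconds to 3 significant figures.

ΔT = +1.1 K, ΔS = +1.42 psu (deep − shallow).
Δρ/ρ₀ = −αΔT + βΔS = -2.75 × 10⁻⁴ + 1.065 × 10⁻³ = 7.90 × 10⁻⁴, so Δρ ≈ 0.8090 kg m⁻³.
N² = (g/ρ₀)·Δρ/Δz = g·(Δρ/ρ₀)/Δz = 9.8 × 7.90 × 10⁻⁴ / 62 = 1.2487 × 10⁻⁴ s⁻².
N = √(1.2487 × 10⁻⁴) = 0.011175 rad s⁻¹ → T = 2π/N = 562.25 s ≈ 562 s.

562 s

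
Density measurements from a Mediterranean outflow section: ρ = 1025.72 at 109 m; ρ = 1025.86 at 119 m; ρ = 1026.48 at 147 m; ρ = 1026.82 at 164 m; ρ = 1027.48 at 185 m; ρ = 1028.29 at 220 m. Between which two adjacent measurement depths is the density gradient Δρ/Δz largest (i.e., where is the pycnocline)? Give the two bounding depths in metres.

164–185 m

Compute the density gradient over each adjacent pair:
  109–119 m: Δρ/Δz = 0.14/10 = 0.014 kg m⁻⁴
  119–147 m: Δρ/Δz = 0.62/28 = 0.022 kg m⁻⁴
  147–164 m: Δρ/Δz = 0.34/17 = 0.020 kg m⁻⁴
  164–185 m: Δρ/Δz = 0.66/21 = 0.031 kg m⁻⁴
  185–220 m: Δρ/Δz = 0.81/35 = 0.023 kg m⁻⁴
The largest gradient is in the 164–185 m interval — the pycnocline.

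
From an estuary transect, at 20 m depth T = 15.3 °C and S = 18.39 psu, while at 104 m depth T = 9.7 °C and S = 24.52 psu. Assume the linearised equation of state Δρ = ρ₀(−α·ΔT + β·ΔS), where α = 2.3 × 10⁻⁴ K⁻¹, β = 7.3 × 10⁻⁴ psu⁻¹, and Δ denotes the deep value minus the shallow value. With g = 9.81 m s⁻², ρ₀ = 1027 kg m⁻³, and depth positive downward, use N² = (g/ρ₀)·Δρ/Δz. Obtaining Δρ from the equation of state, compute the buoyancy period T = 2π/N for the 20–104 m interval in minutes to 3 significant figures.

ΔT = -5.6 K, ΔS = +6.13 psu (deep − shallow).
Δρ/ρ₀ = −αΔT + βΔS = 1.288 × 10⁻³ + 4.4749 × 10⁻³ = 5.7629 × 10⁻³, so Δρ ≈ 5.918 kg m⁻³.
N² = (g/ρ₀)·Δρ/Δz = g·(Δρ/ρ₀)/Δz = 9.81 × 5.7629 × 10⁻³ / 84 = 6.7302 × 10⁻⁴ s⁻².
N = √(6.7302 × 10⁻⁴) = 0.025943 rad s⁻¹ → T = 2π/N = 242.19 s = 4.0365 min ≈ 4.04 min.

4.04 min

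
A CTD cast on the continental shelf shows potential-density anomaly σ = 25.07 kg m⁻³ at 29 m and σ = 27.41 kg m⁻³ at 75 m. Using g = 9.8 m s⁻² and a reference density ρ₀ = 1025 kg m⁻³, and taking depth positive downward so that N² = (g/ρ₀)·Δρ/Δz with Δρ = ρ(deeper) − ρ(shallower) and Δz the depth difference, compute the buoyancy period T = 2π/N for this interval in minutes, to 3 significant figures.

4.75 min

Δρ = 1027.41 − 1025.07 = 2.34 kg m⁻³ over Δz = 75 − 29 = 46 m.
N² = (9.8/1025) × (2.34/46) = 4.8636 × 10⁻⁴ s⁻².
N = √(4.8636 × 10⁻⁴) = 0.022054 rad s⁻¹, so T = 2π/N = 284.90 s = 4.7483 min ≈ 4.75 min.
Since Δρ > 0 the layer is stably stratified.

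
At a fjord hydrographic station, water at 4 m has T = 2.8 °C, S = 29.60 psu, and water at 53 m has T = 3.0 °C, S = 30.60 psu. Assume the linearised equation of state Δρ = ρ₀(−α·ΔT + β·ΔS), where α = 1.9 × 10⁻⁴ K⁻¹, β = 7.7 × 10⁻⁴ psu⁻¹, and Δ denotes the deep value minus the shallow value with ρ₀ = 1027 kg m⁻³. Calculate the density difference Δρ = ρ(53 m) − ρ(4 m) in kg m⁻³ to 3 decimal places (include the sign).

ΔT = +0.2 K, ΔS = +1.00 psu (deep − shallow).
Δρ/ρ₀ = −(1.9 × 10⁻⁴)(+0.2) + (7.7 × 10⁻⁴)(+1.00) = 7.32 × 10⁻⁴.
Δρ = 1027 × (7.32 × 10⁻⁴) = +0.752 kg m⁻³.
Positive Δρ: denser below, stable.

+0.752 kg m⁻³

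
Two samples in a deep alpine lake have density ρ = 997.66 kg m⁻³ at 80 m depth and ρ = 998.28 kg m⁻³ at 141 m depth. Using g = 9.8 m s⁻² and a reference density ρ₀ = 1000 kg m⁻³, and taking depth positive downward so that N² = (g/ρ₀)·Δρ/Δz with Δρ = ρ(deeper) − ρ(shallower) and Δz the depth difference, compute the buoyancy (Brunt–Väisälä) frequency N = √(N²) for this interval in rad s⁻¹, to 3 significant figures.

9.98 × 10⁻³ rad s⁻¹

Δρ = 998.28 − 997.66 = 0.62 kg m⁻³ over Δz = 141 − 80 = 61 m.
N² = (9.8/1000) × (0.62/61) = 9.9607 × 10⁻⁵ s⁻².
N = √(9.9607 × 10⁻⁵) = 9.9803 × 10⁻³ rad s⁻¹ ≈ 9.98 × 10⁻³ rad s⁻¹.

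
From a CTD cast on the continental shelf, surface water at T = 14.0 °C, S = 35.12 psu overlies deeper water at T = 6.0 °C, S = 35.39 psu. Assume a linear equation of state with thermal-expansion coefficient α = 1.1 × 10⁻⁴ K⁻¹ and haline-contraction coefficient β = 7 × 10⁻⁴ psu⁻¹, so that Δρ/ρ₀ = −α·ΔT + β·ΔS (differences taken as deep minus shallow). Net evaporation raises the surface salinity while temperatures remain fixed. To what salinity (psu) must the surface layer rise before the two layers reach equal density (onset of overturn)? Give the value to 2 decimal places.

36.65 psu

Neutral buoyancy requires −α(T_deep − T_surf) + β(S_deep − S_surf′) = 0.
S_surf′ = S_deep − (α/β)·ΔT = 35.39 − (1.1 × 10⁻⁴/7 × 10⁻⁴)·(-8.0) = 36.6471 psu.
Increase required: 36.6471 − 35.12 = 1.5271 psu.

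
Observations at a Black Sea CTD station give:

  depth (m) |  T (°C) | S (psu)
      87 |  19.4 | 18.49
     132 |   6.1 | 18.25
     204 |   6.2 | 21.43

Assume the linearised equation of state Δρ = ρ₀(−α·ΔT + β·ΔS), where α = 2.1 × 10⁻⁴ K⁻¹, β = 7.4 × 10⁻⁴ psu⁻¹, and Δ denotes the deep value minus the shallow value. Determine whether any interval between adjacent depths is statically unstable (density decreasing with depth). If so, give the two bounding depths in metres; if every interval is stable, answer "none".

none

Evaluate Δρ/ρ₀ = −αΔT + βΔS across each adjacent pair:
  87–132 m: −αΔT+βΔS = −(2.1 × 10⁻⁴)(-13.3)+(7.4 × 10⁻⁴)(-0.24) = 2.6 × 10⁻³ → stable
  132–204 m: −αΔT+βΔS = −(2.1 × 10⁻⁴)(+0.1)+(7.4 × 10⁻⁴)(+3.18) = 2.3 × 10⁻³ → stable
Every interval has Δρ > 0: the column is stably stratified throughout.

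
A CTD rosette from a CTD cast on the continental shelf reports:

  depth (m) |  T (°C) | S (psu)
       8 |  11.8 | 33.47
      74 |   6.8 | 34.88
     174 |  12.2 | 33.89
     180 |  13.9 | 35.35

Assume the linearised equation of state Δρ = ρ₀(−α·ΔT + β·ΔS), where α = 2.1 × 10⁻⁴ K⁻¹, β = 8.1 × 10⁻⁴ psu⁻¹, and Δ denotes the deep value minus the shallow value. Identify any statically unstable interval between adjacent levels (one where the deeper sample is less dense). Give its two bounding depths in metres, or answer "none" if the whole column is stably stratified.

74–174 m

Evaluate Δρ/ρ₀ = −αΔT + βΔS across each adjacent pair:
  8–74 m: −αΔT+βΔS = −(2.1 × 10⁻⁴)(-5.0)+(8.1 × 10⁻⁴)(+1.41) = 2.2 × 10⁻³ → stable
  74–174 m: −αΔT+βΔS = −(2.1 × 10⁻⁴)(+5.4)+(8.1 × 10⁻⁴)(-0.99) = -1.9 × 10⁻³ → UNSTABLE
  174–180 m: −αΔT+βΔS = −(2.1 × 10⁻⁴)(+1.7)+(8.1 × 10⁻⁴)(+1.46) = 8.3 × 10⁻⁴ → stable
The 74–174 m interval has Δρ < 0: lighter water underlies denser water.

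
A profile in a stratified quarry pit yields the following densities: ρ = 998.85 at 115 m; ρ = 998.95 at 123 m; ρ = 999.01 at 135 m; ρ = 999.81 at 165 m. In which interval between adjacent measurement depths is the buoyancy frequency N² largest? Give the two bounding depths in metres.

135–165 m

Compute the density gradient over each adjacent pair:
  115–123 m: Δρ/Δz = 0.10/8 = 0.013 kg m⁻⁴
  123–135 m: Δρ/Δz = 0.06/12 = 5.0 × 10⁻³ kg m⁻⁴
  135–165 m: Δρ/Δz = 0.80/30 = 0.027 kg m⁻⁴
The largest gradient is in the 135–165 m interval — the pycnocline.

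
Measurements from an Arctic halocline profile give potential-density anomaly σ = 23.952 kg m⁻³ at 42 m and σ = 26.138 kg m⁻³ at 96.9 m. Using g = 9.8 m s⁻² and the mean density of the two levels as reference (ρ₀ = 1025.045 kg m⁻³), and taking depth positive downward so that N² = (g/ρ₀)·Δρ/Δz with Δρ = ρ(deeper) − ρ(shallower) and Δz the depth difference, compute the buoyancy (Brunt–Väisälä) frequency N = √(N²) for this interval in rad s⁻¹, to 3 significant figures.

Δρ = 1026.138 − 1023.952 = 2.186 kg m⁻³ over Δz = 96.9 − 42 = 54.9 m.
N² = (9.8/1025.045) × (2.186/54.9) = 3.8068 × 10⁻⁴ s⁻².
N = √(3.8068 × 10⁻⁴) = 0.019511 rad s⁻¹ ≈ 0.0195 rad s⁻¹.
N² > 0, so the interval is statically stable.

0.0195 rad s⁻¹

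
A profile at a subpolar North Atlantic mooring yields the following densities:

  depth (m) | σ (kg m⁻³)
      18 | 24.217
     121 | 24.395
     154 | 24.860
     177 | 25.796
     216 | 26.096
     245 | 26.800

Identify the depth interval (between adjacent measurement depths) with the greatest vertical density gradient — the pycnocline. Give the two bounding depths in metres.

Compute the density gradient over each adjacent pair:
  18–121 m: Δρ/Δz = 0.178/103 = 1.7 × 10⁻³ kg m⁻⁴
  121–154 m: Δρ/Δz = 0.465/33 = 0.014 kg m⁻⁴
  154–177 m: Δρ/Δz = 0.936/23 = 0.041 kg m⁻⁴
  177–216 m: Δρ/Δz = 0.300/39 = 7.7 × 10⁻³ kg m⁻⁴
  216–245 m: Δρ/Δz = 0.704/29 = 0.024 kg m⁻⁴
The largest gradient is in the 154–177 m interval — the pycnocline.

154–177 m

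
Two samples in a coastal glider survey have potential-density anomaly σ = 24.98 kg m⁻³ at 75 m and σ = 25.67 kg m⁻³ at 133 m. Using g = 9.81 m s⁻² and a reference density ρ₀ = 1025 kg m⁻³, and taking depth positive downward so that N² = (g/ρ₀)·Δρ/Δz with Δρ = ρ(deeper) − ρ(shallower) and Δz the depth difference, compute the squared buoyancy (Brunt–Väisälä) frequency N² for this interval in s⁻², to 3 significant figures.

1.14 × 10⁻⁴ s⁻²

Δρ = 1025.67 − 1024.98 = 0.69 kg m⁻³ over Δz = 133 − 75 = 58 m.
N² = (9.81/1025) × (0.69/58) = 1.1386 × 10⁻⁴ s⁻² ≈ 1.14 × 10⁻⁴ s⁻².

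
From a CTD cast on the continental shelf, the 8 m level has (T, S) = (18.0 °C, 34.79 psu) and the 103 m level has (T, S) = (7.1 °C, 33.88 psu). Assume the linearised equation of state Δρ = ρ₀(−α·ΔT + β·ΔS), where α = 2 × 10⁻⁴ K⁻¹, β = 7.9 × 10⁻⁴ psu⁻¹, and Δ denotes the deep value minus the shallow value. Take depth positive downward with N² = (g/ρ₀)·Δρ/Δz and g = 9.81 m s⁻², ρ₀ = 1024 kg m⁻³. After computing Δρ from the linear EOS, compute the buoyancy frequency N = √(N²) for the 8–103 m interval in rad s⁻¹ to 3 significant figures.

0.0123 rad s⁻¹

ΔT = -10.9 K, ΔS = -0.91 psu (deep − shallow).
Δρ/ρ₀ = −αΔT + βΔS = 2.18 × 10⁻³ − 7.189 × 10⁻⁴ = 1.4611 × 10⁻³, so Δρ ≈ 1.496 kg m⁻³.
N² = (g/ρ₀)·Δρ/Δz = g·(Δρ/ρ₀)/Δz = 9.81 × 1.4611 × 10⁻³ / 95 = 1.5088 × 10⁻⁴ s⁻².
N = √(1.5088 × 10⁻⁴) = 0.012283 rad s⁻¹ ≈ 0.0123 rad s⁻¹.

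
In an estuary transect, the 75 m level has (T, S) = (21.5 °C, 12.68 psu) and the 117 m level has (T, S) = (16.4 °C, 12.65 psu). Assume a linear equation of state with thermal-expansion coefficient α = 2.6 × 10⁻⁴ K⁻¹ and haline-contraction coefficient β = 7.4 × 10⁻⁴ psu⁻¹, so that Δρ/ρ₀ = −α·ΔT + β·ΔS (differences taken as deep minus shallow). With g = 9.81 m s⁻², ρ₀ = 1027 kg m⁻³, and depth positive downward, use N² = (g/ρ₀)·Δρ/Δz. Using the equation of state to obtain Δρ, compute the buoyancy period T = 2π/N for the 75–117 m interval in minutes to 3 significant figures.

ΔT = -5.1 K, ΔS = -0.03 psu (deep − shallow).
Δρ/ρ₀ = −αΔT + βΔS = 1.326 × 10⁻³ − 2.22 × 10⁻⁵ = 1.3038 × 10⁻³, so Δρ ≈ 1.339 kg m⁻³.
N² = (g/ρ₀)·Δρ/Δz = g·(Δρ/ρ₀)/Δz = 9.81 × 1.3038 × 10⁻³ / 42 = 3.0453 × 10⁻⁴ s⁻².
N = √(3.0453 × 10⁻⁴) = 0.017451 rad s⁻¹ → T = 2π/N = 360.05 s = 6.0008 min ≈ 6.00 min.

6.00 min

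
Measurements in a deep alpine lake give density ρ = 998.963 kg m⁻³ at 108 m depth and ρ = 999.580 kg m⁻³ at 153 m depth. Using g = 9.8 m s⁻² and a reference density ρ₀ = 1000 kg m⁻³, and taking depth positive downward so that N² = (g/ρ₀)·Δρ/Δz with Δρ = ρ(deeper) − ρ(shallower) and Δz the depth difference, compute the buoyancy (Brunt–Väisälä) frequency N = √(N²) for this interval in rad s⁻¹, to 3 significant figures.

0.0116 rad s⁻¹

Δρ = 999.580 − 998.963 = 0.617 kg m⁻³ over Δz = 153 − 108 = 45 m.
N² = (9.8/1000) × (0.617/45) = 1.3437 × 10⁻⁴ s⁻².
N = √(1.3437 × 10⁻⁴) = 0.011592 rad s⁻¹ ≈ 0.0116 rad s⁻¹.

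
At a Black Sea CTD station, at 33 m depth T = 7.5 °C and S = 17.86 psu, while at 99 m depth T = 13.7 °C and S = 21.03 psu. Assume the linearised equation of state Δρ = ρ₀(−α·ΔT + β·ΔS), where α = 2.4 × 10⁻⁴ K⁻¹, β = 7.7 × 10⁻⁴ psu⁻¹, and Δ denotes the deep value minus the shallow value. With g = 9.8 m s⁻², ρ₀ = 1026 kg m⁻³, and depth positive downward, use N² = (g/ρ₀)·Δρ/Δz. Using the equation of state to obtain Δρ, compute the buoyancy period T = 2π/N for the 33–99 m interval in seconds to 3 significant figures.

528 s

ΔT = +6.2 K, ΔS = +3.17 psu (deep − shallow).
Δρ/ρ₀ = −αΔT + βΔS = -1.488 × 10⁻³ + 2.4409 × 10⁻³ = 9.529 × 10⁻⁴, so Δρ ≈ 0.9777 kg m⁻³.
N² = (g/ρ₀)·Δρ/Δz = g·(Δρ/ρ₀)/Δz = 9.8 × 9.529 × 10⁻⁴ / 66 = 1.4149 × 10⁻⁴ s⁻².
N = √(1.4149 × 10⁻⁴) = 0.011895 rad s⁻¹ → T = 2π/N = 528.22 s ≈ 528 s.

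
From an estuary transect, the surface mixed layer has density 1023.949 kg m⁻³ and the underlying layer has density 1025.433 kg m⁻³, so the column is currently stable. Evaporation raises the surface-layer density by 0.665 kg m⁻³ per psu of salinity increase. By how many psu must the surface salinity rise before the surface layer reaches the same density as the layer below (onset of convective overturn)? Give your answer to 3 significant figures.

Density deficit of the surface layer: 1025.433 − 1023.949 = 1.484 kg m⁻³.
Required change = 1.484 / 0.665 = 2.23 psu.

2.23 psu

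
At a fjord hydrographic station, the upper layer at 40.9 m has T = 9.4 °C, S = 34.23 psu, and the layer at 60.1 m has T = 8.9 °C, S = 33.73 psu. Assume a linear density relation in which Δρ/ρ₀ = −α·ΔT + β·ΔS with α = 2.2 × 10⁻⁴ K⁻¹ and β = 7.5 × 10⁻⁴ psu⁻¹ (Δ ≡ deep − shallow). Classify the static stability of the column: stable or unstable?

ΔT = 8.9 − 9.4 = -0.5 K and ΔS = 33.73 − 34.23 = -0.50 psu (deep − shallow).
−αΔT = 1.10 × 10⁻⁴; βΔS = -3.75 × 10⁻⁴; sum Δρ/ρ₀ = -2.65 × 10⁻⁴.
Δρ/ρ₀ < 0, so Δρ < 0: deeper water is lighter → statically unstable; the column would overturn.

unstable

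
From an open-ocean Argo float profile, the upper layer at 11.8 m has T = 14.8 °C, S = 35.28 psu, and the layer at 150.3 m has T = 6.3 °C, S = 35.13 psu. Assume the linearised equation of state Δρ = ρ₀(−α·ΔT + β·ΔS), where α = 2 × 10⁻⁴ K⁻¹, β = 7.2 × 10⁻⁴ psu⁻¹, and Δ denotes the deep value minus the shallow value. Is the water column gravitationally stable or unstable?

ΔT = 6.3 − 14.8 = -8.5 K and ΔS = 35.13 − 35.28 = -0.15 psu (deep − shallow).
−αΔT = 1.70 × 10⁻³; βΔS = -1.08 × 10⁻⁴; sum Δρ/ρ₀ = 1.592 × 10⁻³.
Δρ/ρ₀ > 0, so Δρ > 0: deeper water is denser → statically stable.

stable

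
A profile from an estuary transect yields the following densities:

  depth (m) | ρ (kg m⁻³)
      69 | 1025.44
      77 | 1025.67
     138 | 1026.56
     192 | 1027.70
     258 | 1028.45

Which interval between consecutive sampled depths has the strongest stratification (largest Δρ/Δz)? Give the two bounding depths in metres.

69–77 m

Compute the density gradient over each adjacent pair:
  69–77 m: Δρ/Δz = 0.23/8 = 0.029 kg m⁻⁴
  77–138 m: Δρ/Δz = 0.89/61 = 0.015 kg m⁻⁴
  138–192 m: Δρ/Δz = 1.14/54 = 0.021 kg m⁻⁴
  192–258 m: Δρ/Δz = 0.75/66 = 0.011 kg m⁻⁴
The largest gradient is in the 69–77 m interval — the pycnocline.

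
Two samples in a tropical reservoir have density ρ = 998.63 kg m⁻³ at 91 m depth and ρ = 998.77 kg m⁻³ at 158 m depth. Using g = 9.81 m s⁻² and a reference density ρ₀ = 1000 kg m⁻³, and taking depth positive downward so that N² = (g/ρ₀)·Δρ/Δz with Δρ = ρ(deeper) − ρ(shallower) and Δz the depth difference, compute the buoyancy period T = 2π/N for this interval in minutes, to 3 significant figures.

Δρ = 998.77 − 998.63 = 0.14 kg m⁻³ over Δz = 158 − 91 = 67 m.
N² = (9.81/1000) × (0.14/67) = 2.0499 × 10⁻⁵ s⁻².
N = √(2.0499 × 10⁻⁵) = 4.5276 × 10⁻³ rad s⁻¹, so T = 2π/N = 1.3878 × 10³ s = 23.130 min ≈ 23.1 min.

23.1 min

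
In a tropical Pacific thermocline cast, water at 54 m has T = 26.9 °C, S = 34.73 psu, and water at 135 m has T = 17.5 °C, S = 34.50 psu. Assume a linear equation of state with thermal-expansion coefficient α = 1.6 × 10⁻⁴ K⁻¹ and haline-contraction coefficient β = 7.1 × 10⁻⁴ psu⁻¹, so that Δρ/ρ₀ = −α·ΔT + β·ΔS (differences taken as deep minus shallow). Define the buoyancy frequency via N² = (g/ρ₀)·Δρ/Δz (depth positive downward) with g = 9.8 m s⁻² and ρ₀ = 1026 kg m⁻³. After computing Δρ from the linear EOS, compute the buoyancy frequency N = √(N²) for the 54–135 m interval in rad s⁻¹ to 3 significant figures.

ΔT = -9.4 K, ΔS = -0.23 psu (deep − shallow).
Δρ/ρ₀ = −αΔT + βΔS = 1.504 × 10⁻³ − 1.633 × 10⁻⁴ = 1.3407 × 10⁻³, so Δρ ≈ 1.376 kg m⁻³.
N² = (g/ρ₀)·Δρ/Δz = g·(Δρ/ρ₀)/Δz = 9.8 × 1.3407 × 10⁻³ / 81 = 1.6221 × 10⁻⁴ s⁻².
N = √(1.6221 × 10⁻⁴) = 0.012736 rad s⁻¹ ≈ 0.0127 rad s⁻¹.

0.0127 rad s⁻¹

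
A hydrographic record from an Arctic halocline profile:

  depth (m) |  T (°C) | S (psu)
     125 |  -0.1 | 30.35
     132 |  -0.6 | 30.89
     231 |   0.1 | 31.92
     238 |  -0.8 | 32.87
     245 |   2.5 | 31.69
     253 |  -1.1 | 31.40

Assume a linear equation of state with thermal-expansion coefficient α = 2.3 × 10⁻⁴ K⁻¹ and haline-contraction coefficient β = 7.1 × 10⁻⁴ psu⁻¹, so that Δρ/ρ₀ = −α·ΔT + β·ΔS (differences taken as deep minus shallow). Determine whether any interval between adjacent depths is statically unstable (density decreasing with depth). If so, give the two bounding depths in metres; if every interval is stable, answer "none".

238–245 m

Evaluate Δρ/ρ₀ = −αΔT + βΔS across each adjacent pair:
  125–132 m: −αΔT+βΔS = −(2.3 × 10⁻⁴)(-0.5)+(7.1 × 10⁻⁴)(+0.54) = 5.0 × 10⁻⁴ → stable
  132–231 m: −αΔT+βΔS = −(2.3 × 10⁻⁴)(+0.7)+(7.1 × 10⁻⁴)(+1.03) = 5.7 × 10⁻⁴ → stable
  231–238 m: −αΔT+βΔS = −(2.3 × 10⁻⁴)(-0.9)+(7.1 × 10⁻⁴)(+0.95) = 8.8 × 10⁻⁴ → stable
  238–245 m: −αΔT+βΔS = −(2.3 × 10⁻⁴)(+3.3)+(7.1 × 10⁻⁴)(-1.18) = -1.6 × 10⁻³ → UNSTABLE
  245–253 m: −αΔT+βΔS = −(2.3 × 10⁻⁴)(-3.6)+(7.1 × 10⁻⁴)(-0.29) = 6.2 × 10⁻⁴ → stable
The 238–245 m interval has Δρ < 0: lighter water underlies denser water.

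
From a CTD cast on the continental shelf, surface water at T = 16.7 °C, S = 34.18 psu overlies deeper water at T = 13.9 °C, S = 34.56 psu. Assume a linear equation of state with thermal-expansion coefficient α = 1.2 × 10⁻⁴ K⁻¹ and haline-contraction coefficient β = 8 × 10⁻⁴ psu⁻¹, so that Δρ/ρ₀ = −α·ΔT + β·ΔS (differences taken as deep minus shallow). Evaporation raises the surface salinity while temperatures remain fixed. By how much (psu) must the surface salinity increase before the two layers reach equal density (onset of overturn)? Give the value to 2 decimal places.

Neutral buoyancy requires −α(T_deep − T_surf) + β(S_deep − S_surf′) = 0.
S_surf′ = S_deep − (α/β)·ΔT = 34.56 − (1.2 × 10⁻⁴/8 × 10⁻⁴)·(-2.8) = 34.9800 psu.
Increase required: 34.9800 − 34.18 = 0.8000 psu.

0.80 psu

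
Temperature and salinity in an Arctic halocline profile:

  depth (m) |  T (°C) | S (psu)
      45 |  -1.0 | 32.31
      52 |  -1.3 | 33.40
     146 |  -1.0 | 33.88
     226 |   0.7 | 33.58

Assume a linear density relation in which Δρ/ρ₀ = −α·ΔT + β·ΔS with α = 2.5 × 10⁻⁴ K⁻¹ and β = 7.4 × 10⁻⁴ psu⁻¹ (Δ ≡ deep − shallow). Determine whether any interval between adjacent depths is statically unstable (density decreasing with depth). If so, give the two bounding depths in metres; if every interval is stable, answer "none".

Evaluate Δρ/ρ₀ = −αΔT + βΔS across each adjacent pair:
  45–52 m: −αΔT+βΔS = −(2.5 × 10⁻⁴)(-0.3)+(7.4 × 10⁻⁴)(+1.09) = 8.8 × 10⁻⁴ → stable
  52–146 m: −αΔT+βΔS = −(2.5 × 10⁻⁴)(+0.3)+(7.4 × 10⁻⁴)(+0.48) = 2.8 × 10⁻⁴ → stable
  146–226 m: −αΔT+βΔS = −(2.5 × 10⁻⁴)(+1.7)+(7.4 × 10⁻⁴)(-0.30) = -6.5 × 10⁻⁴ → UNSTABLE
The 146–226 m interval has Δρ < 0: lighter water underlies denser water.

146–226 m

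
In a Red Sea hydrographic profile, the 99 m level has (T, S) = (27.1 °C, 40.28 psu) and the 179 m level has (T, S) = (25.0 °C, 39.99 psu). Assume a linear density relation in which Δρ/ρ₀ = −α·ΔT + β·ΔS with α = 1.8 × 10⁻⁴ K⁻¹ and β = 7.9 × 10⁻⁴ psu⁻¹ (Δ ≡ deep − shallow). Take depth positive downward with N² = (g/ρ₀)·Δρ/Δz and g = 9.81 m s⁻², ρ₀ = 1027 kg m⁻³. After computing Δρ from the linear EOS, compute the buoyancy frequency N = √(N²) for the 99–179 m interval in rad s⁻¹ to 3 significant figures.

ΔT = -2.1 K, ΔS = -0.29 psu (deep − shallow).
Δρ/ρ₀ = −αΔT + βΔS = 3.78 × 10⁻⁴ − 2.291 × 10⁻⁴ = 1.489 × 10⁻⁴, so Δρ ≈ 0.1529 kg m⁻³.
N² = (g/ρ₀)·Δρ/Δz = g·(Δρ/ρ₀)/Δz = 9.81 × 1.489 × 10⁻⁴ / 80 = 1.8259 × 10⁻⁵ s⁻².
N = √(1.8259 × 10⁻⁵) = 4.2731 × 10⁻³ rad s⁻¹ ≈ 4.27 × 10⁻³ rad s⁻¹.

4.27 × 10⁻³ rad s⁻¹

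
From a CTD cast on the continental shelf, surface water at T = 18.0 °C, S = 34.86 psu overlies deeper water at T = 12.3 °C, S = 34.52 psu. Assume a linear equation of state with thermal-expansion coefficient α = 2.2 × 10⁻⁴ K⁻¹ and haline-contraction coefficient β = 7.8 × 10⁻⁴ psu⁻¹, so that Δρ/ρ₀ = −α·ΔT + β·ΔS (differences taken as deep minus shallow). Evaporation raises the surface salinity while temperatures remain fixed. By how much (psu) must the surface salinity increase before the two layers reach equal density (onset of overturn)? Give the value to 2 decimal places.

Neutral buoyancy requires −α(T_deep − T_surf) + β(S_deep − S_surf′) = 0.
S_surf′ = S_deep − (α/β)·ΔT = 34.52 − (2.2 × 10⁻⁴/7.8 × 10⁻⁴)·(-5.7) = 36.1277 psu.
Increase required: 36.1277 − 34.86 = 1.2677 psu.

1.27 psu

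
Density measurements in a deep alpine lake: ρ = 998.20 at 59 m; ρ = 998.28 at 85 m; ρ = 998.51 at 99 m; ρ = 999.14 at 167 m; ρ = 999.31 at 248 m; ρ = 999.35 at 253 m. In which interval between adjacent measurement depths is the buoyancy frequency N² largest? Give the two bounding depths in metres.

85–99 m

Compute the density gradient over each adjacent pair:
  59–85 m: Δρ/Δz = 0.08/26 = 3.1 × 10⁻³ kg m⁻⁴
  85–99 m: Δρ/Δz = 0.23/14 = 0.016 kg m⁻⁴
  99–167 m: Δρ/Δz = 0.63/68 = 9.3 × 10⁻³ kg m⁻⁴
  167–248 m: Δρ/Δz = 0.17/81 = 2.1 × 10⁻³ kg m⁻⁴
  248–253 m: Δρ/Δz = 0.04/5 = 8.0 × 10⁻³ kg m⁻⁴
The largest gradient is in the 85–99 m interval — the pycnocline.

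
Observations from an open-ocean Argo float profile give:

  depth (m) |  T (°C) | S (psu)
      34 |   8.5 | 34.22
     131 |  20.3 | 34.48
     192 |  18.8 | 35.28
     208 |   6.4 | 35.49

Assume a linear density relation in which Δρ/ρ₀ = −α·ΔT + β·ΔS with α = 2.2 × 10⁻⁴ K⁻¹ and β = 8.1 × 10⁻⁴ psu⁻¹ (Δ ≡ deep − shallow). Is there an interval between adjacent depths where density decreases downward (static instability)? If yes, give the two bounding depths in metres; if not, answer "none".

34–131 m

Evaluate Δρ/ρ₀ = −αΔT + βΔS across each adjacent pair:
  34–131 m: −αΔT+βΔS = −(2.2 × 10⁻⁴)(+11.8)+(8.1 × 10⁻⁴)(+0.26) = -2.4 × 10⁻³ → UNSTABLE
  131–192 m: −αΔT+βΔS = −(2.2 × 10⁻⁴)(-1.5)+(8.1 × 10⁻⁴)(+0.80) = 9.8 × 10⁻⁴ → stable
  192–208 m: −αΔT+βΔS = −(2.2 × 10⁻⁴)(-12.4)+(8.1 × 10⁻⁴)(+0.21) = 2.9 × 10⁻³ → stable
The 34–131 m interval has Δρ < 0: lighter water underlies denser water.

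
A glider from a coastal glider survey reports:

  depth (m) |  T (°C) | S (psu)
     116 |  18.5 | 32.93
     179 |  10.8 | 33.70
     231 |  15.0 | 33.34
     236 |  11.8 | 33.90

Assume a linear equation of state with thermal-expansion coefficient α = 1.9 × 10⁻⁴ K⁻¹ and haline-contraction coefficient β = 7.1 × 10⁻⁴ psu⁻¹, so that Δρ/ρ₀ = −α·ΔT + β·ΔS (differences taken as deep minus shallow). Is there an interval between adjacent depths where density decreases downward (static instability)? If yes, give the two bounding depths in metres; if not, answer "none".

Evaluate Δρ/ρ₀ = −αΔT + βΔS across each adjacent pair:
  116–179 m: −αΔT+βΔS = −(1.9 × 10⁻⁴)(-7.7)+(7.1 × 10⁻⁴)(+0.77) = 2.0 × 10⁻³ → stable
  179–231 m: −αΔT+βΔS = −(1.9 × 10⁻⁴)(+4.2)+(7.1 × 10⁻⁴)(-0.36) = -1.1 × 10⁻³ → UNSTABLE
  231–236 m: −αΔT+βΔS = −(1.9 × 10⁻⁴)(-3.2)+(7.1 × 10⁻⁴)(+0.56) = 1.0 × 10⁻³ → stable
The 179–231 m interval has Δρ < 0: lighter water underlies denser water.

179–231 m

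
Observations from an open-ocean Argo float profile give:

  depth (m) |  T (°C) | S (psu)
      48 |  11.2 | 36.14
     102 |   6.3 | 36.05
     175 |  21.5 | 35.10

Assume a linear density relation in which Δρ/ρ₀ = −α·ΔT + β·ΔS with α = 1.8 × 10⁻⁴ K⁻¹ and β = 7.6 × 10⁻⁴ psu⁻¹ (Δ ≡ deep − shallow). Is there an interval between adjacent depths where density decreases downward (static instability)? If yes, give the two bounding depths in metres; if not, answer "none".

102–175 m

Evaluate Δρ/ρ₀ = −αΔT + βΔS across each adjacent pair:
  48–102 m: −αΔT+βΔS = −(1.8 × 10⁻⁴)(-4.9)+(7.6 × 10⁻⁴)(-0.09) = 8.1 × 10⁻⁴ → stable
  102–175 m: −αΔT+βΔS = −(1.8 × 10⁻⁴)(+15.2)+(7.6 × 10⁻⁴)(-0.95) = -3.5 × 10⁻³ → UNSTABLE
The 102–175 m interval has Δρ < 0: lighter water underlies denser water.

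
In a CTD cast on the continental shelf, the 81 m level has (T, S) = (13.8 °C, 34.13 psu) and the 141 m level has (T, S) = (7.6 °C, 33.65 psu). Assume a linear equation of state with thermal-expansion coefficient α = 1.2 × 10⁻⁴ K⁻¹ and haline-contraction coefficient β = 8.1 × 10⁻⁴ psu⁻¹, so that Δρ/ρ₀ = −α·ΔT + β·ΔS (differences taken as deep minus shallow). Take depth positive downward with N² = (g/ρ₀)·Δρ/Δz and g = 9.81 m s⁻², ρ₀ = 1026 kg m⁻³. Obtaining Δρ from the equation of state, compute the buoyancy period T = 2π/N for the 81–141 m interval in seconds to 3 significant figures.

ΔT = -6.2 K, ΔS = -0.48 psu (deep − shallow).
Δρ/ρ₀ = −αΔT + βΔS = 7.44 × 10⁻⁴ − 3.888 × 10⁻⁴ = 3.552 × 10⁻⁴, so Δρ ≈ 0.3644 kg m⁻³.
N² = (g/ρ₀)·Δρ/Δz = g·(Δρ/ρ₀)/Δz = 9.81 × 3.552 × 10⁻⁴ / 60 = 5.8075 × 10⁻⁵ s⁻².
N = √(5.8075 × 10⁻⁵) = 7.6207 × 10⁻³ rad s⁻¹ → T = 2π/N = 824.49 s ≈ 824 s.

824 s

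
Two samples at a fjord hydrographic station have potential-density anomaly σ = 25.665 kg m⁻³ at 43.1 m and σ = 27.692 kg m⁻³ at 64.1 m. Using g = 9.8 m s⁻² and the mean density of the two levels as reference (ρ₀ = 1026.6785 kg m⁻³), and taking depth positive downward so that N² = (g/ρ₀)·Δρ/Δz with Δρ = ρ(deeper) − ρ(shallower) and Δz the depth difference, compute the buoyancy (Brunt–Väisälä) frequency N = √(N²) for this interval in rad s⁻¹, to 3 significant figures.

0.0304 rad s⁻¹

Δρ = 1027.692 − 1025.665 = 2.027 kg m⁻³ over Δz = 64.1 − 43.1 = 21 m.
N² = (9.8/1026.6785) × (2.027/21) = 9.2135 × 10⁻⁴ s⁻².
N = √(9.2135 × 10⁻⁴) = 0.030354 rad s⁻¹ ≈ 0.0304 rad s⁻¹.
Since Δρ > 0 the layer is stably stratified.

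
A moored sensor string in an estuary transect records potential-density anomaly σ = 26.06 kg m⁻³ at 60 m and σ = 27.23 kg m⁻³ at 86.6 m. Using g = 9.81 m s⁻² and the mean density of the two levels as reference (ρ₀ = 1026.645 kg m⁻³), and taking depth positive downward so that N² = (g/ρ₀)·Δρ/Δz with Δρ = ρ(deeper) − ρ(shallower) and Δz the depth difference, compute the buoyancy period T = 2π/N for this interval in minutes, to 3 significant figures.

5.11 min

Δρ = 1027.23 − 1026.06 = 1.17 kg m⁻³ over Δz = 86.6 − 60 = 26.6 m.
N² = (9.81/1026.645) × (1.17/26.6) = 4.2029 × 10⁻⁴ s⁻².
N = √(4.2029 × 10⁻⁴) = 0.020501 rad s⁻¹, so T = 2π/N = 306.48 s = 5.1080 min ≈ 5.11 min.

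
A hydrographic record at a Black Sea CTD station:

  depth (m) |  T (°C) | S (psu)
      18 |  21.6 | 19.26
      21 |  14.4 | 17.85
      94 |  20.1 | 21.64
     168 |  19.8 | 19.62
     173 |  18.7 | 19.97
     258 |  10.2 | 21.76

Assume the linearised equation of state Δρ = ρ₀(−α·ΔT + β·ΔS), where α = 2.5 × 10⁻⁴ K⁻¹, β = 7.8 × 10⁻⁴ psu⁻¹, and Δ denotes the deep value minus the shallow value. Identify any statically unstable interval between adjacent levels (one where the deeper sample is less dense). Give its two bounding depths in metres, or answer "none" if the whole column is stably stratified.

Evaluate Δρ/ρ₀ = −αΔT + βΔS across each adjacent pair:
  18–21 m: −αΔT+βΔS = −(2.5 × 10⁻⁴)(-7.2)+(7.8 × 10⁻⁴)(-1.41) = 7.0 × 10⁻⁴ → stable
  21–94 m: −αΔT+βΔS = −(2.5 × 10⁻⁴)(+5.7)+(7.8 × 10⁻⁴)(+3.79) = 1.5 × 10⁻³ → stable
  94–168 m: −αΔT+βΔS = −(2.5 × 10⁻⁴)(-0.3)+(7.8 × 10⁻⁴)(-2.02) = -1.5 × 10⁻³ → UNSTABLE
  168–173 m: −αΔT+βΔS = −(2.5 × 10⁻⁴)(-1.1)+(7.8 × 10⁻⁴)(+0.35) = 5.5 × 10⁻⁴ → stable
  173–258 m: −αΔT+βΔS = −(2.5 × 10⁻⁴)(-8.5)+(7.8 × 10⁻⁴)(+1.79) = 3.5 × 10⁻³ → stable
The 94–168 m interval has Δρ < 0: lighter water underlies denser water.

94–168 m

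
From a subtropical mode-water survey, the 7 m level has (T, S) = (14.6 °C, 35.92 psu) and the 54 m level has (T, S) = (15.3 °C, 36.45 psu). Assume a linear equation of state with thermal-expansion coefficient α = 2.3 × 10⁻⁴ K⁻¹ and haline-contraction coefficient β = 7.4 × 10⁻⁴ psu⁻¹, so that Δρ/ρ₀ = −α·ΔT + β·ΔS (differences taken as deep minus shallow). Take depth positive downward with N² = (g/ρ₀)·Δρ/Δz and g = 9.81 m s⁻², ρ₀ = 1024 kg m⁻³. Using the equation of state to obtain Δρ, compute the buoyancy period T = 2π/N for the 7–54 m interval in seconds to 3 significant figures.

904 s

ΔT = +0.7 K, ΔS = +0.53 psu (deep − shallow).
Δρ/ρ₀ = −αΔT + βΔS = -1.61 × 10⁻⁴ + 3.922 × 10⁻⁴ = 2.312 × 10⁻⁴, so Δρ ≈ 0.2367 kg m⁻³.
N² = (g/ρ₀)·Δρ/Δz = g·(Δρ/ρ₀)/Δz = 9.81 × 2.312 × 10⁻⁴ / 47 = 4.8257 × 10⁻⁵ s⁻².
N = √(4.8257 × 10⁻⁵) = 6.9467 × 10⁻³ rad s⁻¹ → T = 2π/N = 904.48 s ≈ 904 s.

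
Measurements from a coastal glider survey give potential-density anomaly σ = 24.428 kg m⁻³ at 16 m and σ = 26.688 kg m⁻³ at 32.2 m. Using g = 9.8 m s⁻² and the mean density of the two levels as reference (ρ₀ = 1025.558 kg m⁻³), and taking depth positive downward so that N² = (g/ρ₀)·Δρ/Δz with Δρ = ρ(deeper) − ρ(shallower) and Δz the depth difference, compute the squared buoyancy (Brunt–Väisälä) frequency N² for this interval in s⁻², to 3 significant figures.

1.33 × 10⁻³ s⁻²

Δρ = 1026.688 − 1024.428 = 2.260 kg m⁻³ over Δz = 32.2 − 16 = 16.2 m.
N² = (9.8/1025.558) × (2.260/16.2) = 1.3331 × 10⁻³ s⁻² ≈ 1.33 × 10⁻³ s⁻².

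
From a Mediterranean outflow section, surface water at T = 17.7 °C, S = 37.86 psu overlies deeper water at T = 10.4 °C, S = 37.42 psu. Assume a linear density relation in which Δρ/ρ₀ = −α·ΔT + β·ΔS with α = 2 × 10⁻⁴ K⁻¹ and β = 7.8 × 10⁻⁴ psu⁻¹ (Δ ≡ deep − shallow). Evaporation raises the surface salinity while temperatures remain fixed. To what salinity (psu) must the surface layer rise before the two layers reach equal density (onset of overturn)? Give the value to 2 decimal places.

Neutral buoyancy requires −α(T_deep − T_surf) + β(S_deep − S_surf′) = 0.
S_surf′ = S_deep − (α/β)·ΔT = 37.42 − (2 × 10⁻⁴/7.8 × 10⁻⁴)·(-7.3) = 39.2918 psu.
Increase required: 39.2918 − 37.86 = 1.4318 psu.

39.29 psu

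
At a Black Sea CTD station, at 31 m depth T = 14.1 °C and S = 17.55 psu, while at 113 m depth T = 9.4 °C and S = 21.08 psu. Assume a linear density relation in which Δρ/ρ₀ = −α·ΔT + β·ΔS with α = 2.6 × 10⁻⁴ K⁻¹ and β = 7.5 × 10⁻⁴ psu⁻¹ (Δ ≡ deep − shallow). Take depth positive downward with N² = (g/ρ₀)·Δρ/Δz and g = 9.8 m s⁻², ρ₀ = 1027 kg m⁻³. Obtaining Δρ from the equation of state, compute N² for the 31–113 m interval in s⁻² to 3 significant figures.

ΔT = -4.7 K, ΔS = +3.53 psu (deep − shallow).
Δρ/ρ₀ = −αΔT + βΔS = 1.222 × 10⁻³ + 2.6475 × 10⁻³ = 3.8695 × 10⁻³, so Δρ ≈ 3.974 kg m⁻³.
N² = (g/ρ₀)·Δρ/Δz = g·(Δρ/ρ₀)/Δz = 9.8 × 3.8695 × 10⁻³ / 82 = 4.6245 × 10⁻⁴ s⁻² ≈ 4.62 × 10⁻⁴ s⁻².

4.62 × 10⁻⁴ s⁻²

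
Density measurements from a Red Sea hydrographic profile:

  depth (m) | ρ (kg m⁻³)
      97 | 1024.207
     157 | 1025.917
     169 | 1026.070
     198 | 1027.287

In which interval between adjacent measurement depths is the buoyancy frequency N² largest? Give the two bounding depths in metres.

169–198 m

Compute the density gradient over each adjacent pair:
  97–157 m: Δρ/Δz = 1.710/60 = 0.029 kg m⁻⁴
  157–169 m: Δρ/Δz = 0.153/12 = 0.013 kg m⁻⁴
  169–198 m: Δρ/Δz = 1.217/29 = 0.042 kg m⁻⁴
The largest gradient is in the 169–198 m interval — the pycnocline.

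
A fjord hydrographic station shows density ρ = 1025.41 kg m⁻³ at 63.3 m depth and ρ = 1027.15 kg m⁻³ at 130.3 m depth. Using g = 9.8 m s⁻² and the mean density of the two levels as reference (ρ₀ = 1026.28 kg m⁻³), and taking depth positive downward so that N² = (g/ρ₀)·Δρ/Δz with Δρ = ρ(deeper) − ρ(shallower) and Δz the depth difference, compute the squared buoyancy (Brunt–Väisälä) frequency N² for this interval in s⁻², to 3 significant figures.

Δρ = 1027.15 − 1025.41 = 1.74 kg m⁻³ over Δz = 130.3 − 63.3 = 67 m.
N² = (9.8/1026.28) × (1.74/67) = 2.4799 × 10⁻⁴ s⁻² ≈ 2.48 × 10⁻⁴ s⁻².
N² > 0, so the interval is statically stable.

2.48 × 10⁻⁴ s⁻²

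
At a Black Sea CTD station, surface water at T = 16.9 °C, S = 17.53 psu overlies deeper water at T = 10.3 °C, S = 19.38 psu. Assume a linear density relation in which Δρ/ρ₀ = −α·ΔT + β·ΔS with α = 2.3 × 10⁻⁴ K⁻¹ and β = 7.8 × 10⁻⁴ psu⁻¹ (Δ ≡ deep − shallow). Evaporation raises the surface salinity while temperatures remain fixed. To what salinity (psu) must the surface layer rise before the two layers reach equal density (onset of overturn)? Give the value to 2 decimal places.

21.33 psu

Neutral buoyancy requires −α(T_deep − T_surf) + β(S_deep − S_surf′) = 0.
S_surf′ = S_deep − (α/β)·ΔT = 19.38 − (2.3 × 10⁻⁴/7.8 × 10⁻⁴)·(-6.6) = 21.3262 psu.
Increase required: 21.3262 − 17.53 = 3.7962 psu.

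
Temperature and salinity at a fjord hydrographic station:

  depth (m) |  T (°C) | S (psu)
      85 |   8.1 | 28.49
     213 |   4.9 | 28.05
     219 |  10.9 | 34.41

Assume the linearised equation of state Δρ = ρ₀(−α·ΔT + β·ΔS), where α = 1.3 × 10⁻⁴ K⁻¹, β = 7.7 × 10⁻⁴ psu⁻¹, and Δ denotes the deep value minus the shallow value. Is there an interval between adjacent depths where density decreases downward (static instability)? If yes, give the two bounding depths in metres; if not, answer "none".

Evaluate Δρ/ρ₀ = −αΔT + βΔS across each adjacent pair:
  85–213 m: −αΔT+βΔS = −(1.3 × 10⁻⁴)(-3.2)+(7.7 × 10⁻⁴)(-0.44) = 7.7 × 10⁻⁵ → stable
  213–219 m: −αΔT+βΔS = −(1.3 × 10⁻⁴)(+6.0)+(7.7 × 10⁻⁴)(+6.36) = 4.1 × 10⁻³ → stable
Every interval has Δρ > 0: the column is stably stratified throughout.

none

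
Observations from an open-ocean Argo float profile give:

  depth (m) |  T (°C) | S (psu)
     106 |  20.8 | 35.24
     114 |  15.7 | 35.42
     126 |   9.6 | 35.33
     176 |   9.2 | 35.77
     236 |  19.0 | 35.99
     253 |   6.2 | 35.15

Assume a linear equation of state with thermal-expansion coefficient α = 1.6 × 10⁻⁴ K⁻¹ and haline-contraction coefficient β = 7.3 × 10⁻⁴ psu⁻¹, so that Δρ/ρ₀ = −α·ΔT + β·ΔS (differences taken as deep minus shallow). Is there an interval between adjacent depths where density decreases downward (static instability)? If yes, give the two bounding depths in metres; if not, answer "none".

Evaluate Δρ/ρ₀ = −αΔT + βΔS across each adjacent pair:
  106–114 m: −αΔT+βΔS = −(1.6 × 10⁻⁴)(-5.1)+(7.3 × 10⁻⁴)(+0.18) = 9.5 × 10⁻⁴ → stable
  114–126 m: −αΔT+βΔS = −(1.6 × 10⁻⁴)(-6.1)+(7.3 × 10⁻⁴)(-0.09) = 9.1 × 10⁻⁴ → stable
  126–176 m: −αΔT+βΔS = −(1.6 × 10⁻⁴)(-0.4)+(7.3 × 10⁻⁴)(+0.44) = 3.9 × 10⁻⁴ → stable
  176–236 m: −αΔT+βΔS = −(1.6 × 10⁻⁴)(+9.8)+(7.3 × 10⁻⁴)(+0.22) = -1.4 × 10⁻³ → UNSTABLE
  236–253 m: −αΔT+βΔS = −(1.6 × 10⁻⁴)(-12.8)+(7.3 × 10⁻⁴)(-0.84) = 1.4 × 10⁻³ → stable
The 176–236 m interval has Δρ < 0: lighter water underlies denser water.

176–236 m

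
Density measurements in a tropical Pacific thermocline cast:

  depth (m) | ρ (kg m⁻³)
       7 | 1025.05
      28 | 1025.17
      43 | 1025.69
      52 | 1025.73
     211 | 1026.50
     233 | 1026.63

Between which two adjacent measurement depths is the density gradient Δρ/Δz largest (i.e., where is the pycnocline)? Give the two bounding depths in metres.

Compute the density gradient over each adjacent pair:
  7–28 m: Δρ/Δz = 0.12/21 = 5.7 × 10⁻³ kg m⁻⁴
  28–43 m: Δρ/Δz = 0.52/15 = 0.035 kg m⁻⁴
  43–52 m: Δρ/Δz = 0.04/9 = 4.4 × 10⁻³ kg m⁻⁴
  52–211 m: Δρ/Δz = 0.77/159 = 4.8 × 10⁻³ kg m⁻⁴
  211–233 m: Δρ/Δz = 0.13/22 = 5.9 × 10⁻³ kg m⁻⁴
The largest gradient is in the 28–43 m interval — the pycnocline.

28–43 m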